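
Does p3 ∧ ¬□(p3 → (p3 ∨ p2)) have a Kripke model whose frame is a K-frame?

No, unsatisfiable

1. p3 ∧ ¬□(p3 → (p3 ∨ p2)), 0
2. p3, 0
3. ¬□(p3 → (p3 ∨ p2)), 0
4. ¬(p3 → (p3 ∨ p2)), 1
5. p3, 1
6. ¬(p3 ∨ p2), 1
7. ¬p3, 1
8. ¬p2, 1
Accessibility: 0R1
Branch closes: p3 and ¬p3 both at 1.
Every branch closes; the branch above is one of them.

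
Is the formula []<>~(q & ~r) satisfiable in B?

1. []<>~(q & ~r), u
2. <>~(q & ~r), u   [[]-rule on 1 via uRu]
3. ~(q & ~r), v   [<>-rule on 2: fresh world v, uRv]
4. <>~(q & ~r), v   [[]-rule on 1 via uRv]
5. r, v   [~&-rule on 3 (branches; this branch)]
6. ~(q & ~r), w   [<>-rule on 4: fresh world w, vRw]
7. r, w   [~&-rule on 6 (branches; this branch)]
Accessibility: uRu, uRv, vRu, vRv, vRw, wRv, wRw

Satisfiable (open branch found)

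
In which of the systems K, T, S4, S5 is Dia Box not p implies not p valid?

S5

S5-tableau for the negation not (Dia Box not p implies not p):
1. not (Dia Box not p implies not p), w0
2. Dia Box not p, w0
3. p, w0
4. Box not p, w1
5. not p, w0
Accessibility: w0Rw0, w0Rw1, w1Rw0, w1Rw1
Branch closes: p and not p both at w0.
Every branch closes (one shown): valid in S5.
S4-tableau for the negation not (Dia Box not p implies not p):
1. not (Dia Box not p implies not p), w0
2. Dia Box not p, w0
3. p, w0
4. Box not p, w1
5. not p, w1
Accessibility: w0Rw0, w0Rw1, w1Rw1
Complete open branch: countermodel on an S4-frame, so not valid in S4, nor in K, T (the same frame is also a K-frame and a T-frame).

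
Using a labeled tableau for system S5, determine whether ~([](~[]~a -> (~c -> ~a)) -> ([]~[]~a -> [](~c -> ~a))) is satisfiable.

Unsatisfiable (every branch closes)

1. ~([](~[]~a -> (~c -> ~a)) -> ([]~[]~a -> [](~c -> ~a))), w0
2. [](~[]~a -> (~c -> ~a)), w0
3. ~([]~[]~a -> [](~c -> ~a)), w0
4. []~[]~a, w0
5. ~[](~c -> ~a), w0
6. ~[]~a -> (~c -> ~a), w0
7. ~[]~a, w0
8. ~c -> ~a, w0
9. c, w0
10. ~(~c -> ~a), w1
11. ~c, w1
12. a, w1
13. ~[]~a -> (~c -> ~a), w1
14. ~[]~a, w1
15. []~a, w1
16. ~a, w0
17. ~a, w1
Accessibility: w0Rw0, w0Rw1, w1Rw0, w1Rw1
Branch closes: a and ~a both at w1.
All branches of the tableau close; one closing branch shown above.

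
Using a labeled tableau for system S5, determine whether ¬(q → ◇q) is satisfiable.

Unsatisfiable (every branch closes)

1. ¬(q → ◇q), 0
2. q, 0   [¬→-rule on 1]
3. ¬◇q, 0   [¬→-rule on 1]
4. ¬q, 0   [¬◇-rule on 3 via 0R0]
Accessibility: 0R0
Branch closes: q and ¬q both at 0.
Every branch closes; the branch above is one of them.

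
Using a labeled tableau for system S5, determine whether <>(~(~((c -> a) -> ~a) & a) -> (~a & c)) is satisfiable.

1. <>(~(~((c -> a) -> ~a) & a) -> (~a & c)), 0
2. ~(~((c -> a) -> ~a) & a) -> (~a & c), 1
3. ~a & c, 1
4. ~a, 1
5. c, 1
Accessibility: 0R0, 0R1, 1R0, 1R1

Satisfiable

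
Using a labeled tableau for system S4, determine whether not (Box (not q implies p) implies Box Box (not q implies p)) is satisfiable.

Unsatisfiable (every branch closes)

1. not (Box (not q implies p) implies Box Box (not q implies p)), 0
2. Box (not q implies p), 0
3. not Box Box (not q implies p), 0
4. not q implies p, 0
5. p, 0
6. not Box (not q implies p), 1
7. not q implies p, 1
8. p, 1
9. not (not q implies p), 2
10. not q, 2
11. not p, 2
12. not q implies p, 2
13. p, 2
Accessibility: 0R0, 0R1, 0R2, 1R1, 1R2, 2R2
Branch closes: p and not p both at 2.
Every branch closes; the branch above is one of them.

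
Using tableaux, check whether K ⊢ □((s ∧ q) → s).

Tableau for the negation ¬□((s ∧ q) → s):
1. ¬□((s ∧ q) → s), u
2. ¬((s ∧ q) → s), v   [¬□-rule on 1: fresh world v, uRv]
3. s ∧ q, v   [¬→-rule on 2]
4. ¬s, v   [¬→-rule on 2]
5. s, v   [∧-rule on 3]
6. q, v   [∧-rule on 3]
Accessibility: uRv
Branch closes: s and ¬s both at v.
Every branch of the negation's tableau closes; the branch above is one of them.

Yes, valid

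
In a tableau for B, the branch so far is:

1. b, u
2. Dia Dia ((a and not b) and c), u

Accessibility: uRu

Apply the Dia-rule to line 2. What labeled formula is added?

a fresh world v with uRv, and Dia ((a and not b) and c) at v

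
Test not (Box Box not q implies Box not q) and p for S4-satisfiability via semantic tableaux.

1. not (Box Box not q implies Box not q) and p, w0
2. not (Box Box not q implies Box not q), w0   [and-rule on 1]
3. p, w0   [and-rule on 1]
4. Box Box not q, w0   [neg-implies-rule on 2]
5. not Box not q, w0   [neg-implies-rule on 2]
6. Box not q, w0   [Box-rule on 4 via w0Rw0]
7. not q, w0   [Box-rule on 6 via w0Rw0]
8. q, w1   [neg-Box-rule on 5: fresh world w1, w0Rw1]
9. Box not q, w1   [Box-rule on 4 via w0Rw1]
10. not q, w1   [Box-rule on 6 via w0Rw1]
Accessibility: w0Rw0, w0Rw1, w1Rw1
Branch closes: q and not q both at w1.
All branches of the tableau close; one closing branch shown above.

Unsatisfiable (every branch closes)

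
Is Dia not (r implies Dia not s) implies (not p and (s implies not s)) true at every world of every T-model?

Invalid (countermodel exists)

Tableau for the negation not (Dia not (r implies Dia not s) implies (not p and (s implies not s))):
1. not (Dia not (r implies Dia not s) implies (not p and (s implies not s))), 0
2. Dia not (r implies Dia not s), 0
3. not (not p and (s implies not s)), 0
4. not (s implies not s), 0
5. s, 0
6. not (r implies Dia not s), 1
7. r, 1
8. not Dia not s, 1
9. s, 1
Accessibility: 0R0, 0R1, 1R1
The negation has an open branch (countermodel exists).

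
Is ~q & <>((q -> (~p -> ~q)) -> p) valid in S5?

Tableau for the negation ~(~q & <>((q -> (~p -> ~q)) -> p)):
1. ~(~q & <>((q -> (~p -> ~q)) -> p)), w0
2. ~<>((q -> (~p -> ~q)) -> p), w0   [~&-rule on 1 (branches; this branch)]
3. ~((q -> (~p -> ~q)) -> p), w0   [~<>-rule on 2 via w0Rw0]
4. q -> (~p -> ~q), w0   [~->-rule on 3]
5. ~p, w0   [~->-rule on 3]
6. ~p -> ~q, w0   [->-rule on 4 (branches; this branch)]
7. ~q, w0   [->-rule on 6 (branches; this branch)]
Accessibility: w0Rw0
The negation has an open branch (countermodel exists).

No, not valid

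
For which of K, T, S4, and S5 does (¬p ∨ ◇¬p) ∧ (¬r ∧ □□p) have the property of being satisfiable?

T-tableau for the formula:
1. (¬p ∨ ◇¬p) ∧ (¬r ∧ □□p), 0
2. ¬p ∨ ◇¬p, 0
3. ¬r ∧ □□p, 0
4. ¬r, 0
5. □□p, 0
6. □p, 0
7. p, 0
8. ◇¬p, 0
9. ¬p, 1
10. □p, 1
11. p, 1
Accessibility: 0R0, 0R1, 1R1
Branch closes: p and ¬p both at 1.
Every branch closes (one shown): unsatisfiable in T, hence also in S4, S5 (every S4/S5-frame is a T-frame).
K-tableau for the formula:
1. (¬p ∨ ◇¬p) ∧ (¬r ∧ □□p), 0
2. ¬p ∨ ◇¬p, 0
3. ¬r ∧ □□p, 0
4. ¬r, 0
5. □□p, 0
6. ◇¬p, 0
7. ¬p, 1
8. □p, 1
Accessibility: 0R1
Complete open branch: satisfiable in K.

K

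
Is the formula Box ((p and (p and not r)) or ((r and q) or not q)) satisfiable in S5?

Satisfiable (open branch found)

1. Box ((p and (p and not r)) or ((r and q) or not q)), u
2. (p and (p and not r)) or ((r and q) or not q), u
3. (r and q) or not q, u
4. not q, u
Accessibility: uRu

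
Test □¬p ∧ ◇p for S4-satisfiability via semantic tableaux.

1. □¬p ∧ ◇p, 0
2. □¬p, 0   [∧-rule on 1]
3. ◇p, 0   [∧-rule on 1]
4. ¬p, 0   [□-rule on 2 via 0R0]
5. p, 1   [◇-rule on 3: fresh world 1, 0R1]
6. ¬p, 1   [□-rule on 2 via 0R1]
Accessibility: 0R0, 0R1, 1R1
Branch closes: p and ¬p both at 1.
Every branch closes; the branch above is one of them.

Unsatisfiable (every branch closes)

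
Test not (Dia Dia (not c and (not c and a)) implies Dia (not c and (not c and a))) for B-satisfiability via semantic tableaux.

Satisfiable (open branch found)

1. not (Dia Dia (not c and (not c and a)) implies Dia (not c and (not c and a))), u
2. Dia Dia (not c and (not c and a)), u
3. not Dia (not c and (not c and a)), u
4. not (not c and (not c and a)), u
5. not (not c and a), u
6. not a, u
7. Dia (not c and (not c and a)), v
8. not (not c and (not c and a)), v
9. not (not c and a), v
10. not a, v
11. not c and (not c and a), w
12. not c, w
13. not c and a, w
14. a, w
Accessibility: uRu, uRv, vRu, vRv, vRw, wRv, wRw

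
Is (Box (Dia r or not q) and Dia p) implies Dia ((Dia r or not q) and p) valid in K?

Tableau for the negation not ((Box (Dia r or not q) and Dia p) implies Dia ((Dia r or not q) and p)):
1. not ((Box (Dia r or not q) and Dia p) implies Dia ((Dia r or not q) and p)), 0
2. Box (Dia r or not q) and Dia p, 0
3. not Dia ((Dia r or not q) and p), 0
4. Box (Dia r or not q), 0
5. Dia p, 0
6. p, 1
7. not ((Dia r or not q) and p), 1
8. Dia r or not q, 1
9. not (Dia r or not q), 1
10. not Dia r, 1
11. q, 1
12. Dia r, 1
13. r, 2
14. not r, 2
Accessibility: 0R1, 1R2
Branch closes: r and not r both at 2.
Every branch of the negation's tableau closes; the branch above is one of them.

Valid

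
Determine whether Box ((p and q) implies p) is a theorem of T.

Valid

Tableau for the negation not Box ((p and q) implies p):
1. not Box ((p and q) implies p), 0
2. not ((p and q) implies p), 1
3. p and q, 1
4. not p, 1
5. p, 1
6. q, 1
Accessibility: 0R0, 0R1, 1R1
Branch closes: p and not p both at 1.
Every branch of the negation's tableau closes; the branch above is one of them.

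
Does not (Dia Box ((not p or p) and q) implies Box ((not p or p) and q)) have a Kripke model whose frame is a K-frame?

Satisfiable (open branch found)

1. not (Dia Box ((not p or p) and q) implies Box ((not p or p) and q)), w0
2. Dia Box ((not p or p) and q), w0
3. not Box ((not p or p) and q), w0
4. Box ((not p or p) and q), w1
5. not ((not p or p) and q), w2
6. not q, w2
Accessibility: w0Rw1, w0Rw2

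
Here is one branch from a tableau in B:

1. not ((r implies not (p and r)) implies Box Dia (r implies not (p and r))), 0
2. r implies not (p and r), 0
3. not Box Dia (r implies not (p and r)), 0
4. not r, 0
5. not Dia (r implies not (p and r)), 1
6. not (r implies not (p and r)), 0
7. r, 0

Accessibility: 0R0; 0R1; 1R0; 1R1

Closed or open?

Both r and not r appear at 0.

Closed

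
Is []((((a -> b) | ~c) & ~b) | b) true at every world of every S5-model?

Tableau for the negation ~[]((((a -> b) | ~c) & ~b) | b):
1. ~[]((((a -> b) | ~c) & ~b) | b), w0
2. ~((((a -> b) | ~c) & ~b) | b), w1   [~[]-rule on 1: fresh world w1, w0Rw1]
3. ~(((a -> b) | ~c) & ~b), w1   [~|-rule on 2]
4. ~b, w1   [~|-rule on 2]
5. ~((a -> b) | ~c), w1   [~&-rule on 3 (branches; this branch)]
6. ~(a -> b), w1   [~|-rule on 5]
7. c, w1   [~|-rule on 5]
8. a, w1   [~->-rule on 6]
Accessibility: w0Rw0, w0Rw1, w1Rw0, w1Rw1
The negation has an open branch (countermodel exists).

Not valid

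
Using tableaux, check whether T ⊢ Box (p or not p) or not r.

Tableau for the negation not (Box (p or not p) or not r):
1. not (Box (p or not p) or not r), w0
2. not Box (p or not p), w0
3. r, w0
4. not (p or not p), w1
5. not p, w1
6. p, w1
Accessibility: w0Rw0, w0Rw1, w1Rw1
Branch closes: p and not p both at w1.
Every branch of the negation's tableau closes; the branch above is one of them.

Valid in T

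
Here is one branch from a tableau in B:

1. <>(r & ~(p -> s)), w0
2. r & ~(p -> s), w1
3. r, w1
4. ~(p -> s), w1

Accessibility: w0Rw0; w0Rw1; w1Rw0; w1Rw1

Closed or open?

Open

There is no literal clash: for every atom and world, at most one sign appears.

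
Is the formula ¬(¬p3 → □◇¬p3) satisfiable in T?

Satisfiable

1. ¬(¬p3 → □◇¬p3), 0
2. ¬p3, 0
3. ¬□◇¬p3, 0
4. ¬◇¬p3, 1
5. p3, 1
Accessibility: 0R0, 0R1, 1R1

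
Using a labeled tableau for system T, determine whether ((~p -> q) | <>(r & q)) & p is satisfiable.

Satisfiable

1. ((~p -> q) | <>(r & q)) & p, 0
2. (~p -> q) | <>(r & q), 0   [&-rule on 1]
3. p, 0   [&-rule on 1]
4. <>(r & q), 0   [|-rule on 2 (branches; this branch)]
5. r & q, 1   [<>-rule on 4: fresh world 1, 0R1]
6. r, 1   [&-rule on 5]
7. q, 1   [&-rule on 5]
Accessibility: 0R0, 0R1, 1R1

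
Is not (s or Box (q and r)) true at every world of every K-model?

Not valid

Tableau for the negation s or Box (q and r):
1. s or Box (q and r), 0
2. Box (q and r), 0   [or-rule on 1 (branches; this branch)]
The negation has an open branch (countermodel exists).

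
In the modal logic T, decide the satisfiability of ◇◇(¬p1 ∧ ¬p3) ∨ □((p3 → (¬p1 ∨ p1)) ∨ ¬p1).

Satisfiable (open branch found)

1. ◇◇(¬p1 ∧ ¬p3) ∨ □((p3 → (¬p1 ∨ p1)) ∨ ¬p1), u
2. □((p3 → (¬p1 ∨ p1)) ∨ ¬p1), u   [∨-rule on 1 (branches; this branch)]
3. (p3 → (¬p1 ∨ p1)) ∨ ¬p1, u   [□-rule on 2 via uRu]
4. ¬p1, u   [∨-rule on 3 (branches; this branch)]
Accessibility: uRu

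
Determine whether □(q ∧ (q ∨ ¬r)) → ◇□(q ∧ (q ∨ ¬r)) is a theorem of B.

Tableau for the negation ¬(□(q ∧ (q ∨ ¬r)) → ◇□(q ∧ (q ∨ ¬r))):
1. ¬(□(q ∧ (q ∨ ¬r)) → ◇□(q ∧ (q ∨ ¬r))), 0
2. □(q ∧ (q ∨ ¬r)), 0
3. ¬◇□(q ∧ (q ∨ ¬r)), 0
4. q ∧ (q ∨ ¬r), 0
5. q, 0
6. q ∨ ¬r, 0
7. ¬□(q ∧ (q ∨ ¬r)), 0
8. ¬r, 0
9. ¬(q ∧ (q ∨ ¬r)), 1
10. q ∧ (q ∨ ¬r), 1
11. q, 1
12. q ∨ ¬r, 1
13. ¬□(q ∧ (q ∨ ¬r)), 1
14. ¬(q ∨ ¬r), 1
15. ¬q, 1
16. r, 1
Accessibility: 0R0, 0R1, 1R0, 1R1
Branch closes: q and ¬q both at 1.
Every branch of the negation's tableau closes; the branch above is one of them.

Yes, valid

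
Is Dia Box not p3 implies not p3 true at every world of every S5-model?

Tableau for the negation not (Dia Box not p3 implies not p3):
1. not (Dia Box not p3 implies not p3), u
2. Dia Box not p3, u
3. p3, u
4. Box not p3, v
5. not p3, u
Accessibility: uRu, uRv, vRu, vRv
Branch closes: p3 and not p3 both at u.
All branches of the negation close; one closing branch shown above.

Valid in S5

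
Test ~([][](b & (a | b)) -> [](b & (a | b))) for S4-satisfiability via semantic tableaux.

Unsatisfiable

1. ~([][](b & (a | b)) -> [](b & (a | b))), u
2. [][](b & (a | b)), u   [~->-rule on 1]
3. ~[](b & (a | b)), u   [~->-rule on 1]
4. [](b & (a | b)), u   [[]-rule on 2 via uRu]
5. b & (a | b), u   [[]-rule on 4 via uRu]
6. b, u   [&-rule on 5]
7. a | b, u   [&-rule on 5]
8. ~(b & (a | b)), v   [~[]-rule on 3: fresh world v, uRv]
9. [](b & (a | b)), v   [[]-rule on 2 via uRv]
10. b & (a | b), v   [[]-rule on 4 via uRv]
11. b, v   [&-rule on 10]
12. a | b, v   [&-rule on 10]
13. ~(a | b), v   [~&-rule on 8 (branches; this branch)]
14. ~a, v   [~|-rule on 13]
15. ~b, v   [~|-rule on 13]
Accessibility: uRu, uRv, vRv
Branch closes: b and ~b both at v.
Every branch closes; the branch above is one of them.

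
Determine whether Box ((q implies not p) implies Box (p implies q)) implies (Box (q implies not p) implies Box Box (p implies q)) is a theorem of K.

Valid in K

Tableau for the negation not (Box ((q implies not p) implies Box (p implies q)) implies (Box (q implies not p) implies Box Box (p implies q))):
1. not (Box ((q implies not p) implies Box (p implies q)) implies (Box (q implies not p) implies Box Box (p implies q))), w0
2. Box ((q implies not p) implies Box (p implies q)), w0
3. not (Box (q implies not p) implies Box Box (p implies q)), w0
4. Box (q implies not p), w0
5. not Box Box (p implies q), w0
6. not Box (p implies q), w1
7. (q implies not p) implies Box (p implies q), w1
8. q implies not p, w1
9. Box (p implies q), w1
10. not p, w1
11. not (p implies q), w2
12. p, w2
13. not q, w2
14. p implies q, w2
15. q, w2
Accessibility: w0Rw1, w1Rw2
Branch closes: q and not q both at w2.
All branches of the negation close; one closing branch shown above.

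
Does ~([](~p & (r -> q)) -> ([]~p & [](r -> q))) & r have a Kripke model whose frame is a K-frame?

1. ~([](~p & (r -> q)) -> ([]~p & [](r -> q))) & r, u
2. ~([](~p & (r -> q)) -> ([]~p & [](r -> q))), u
3. r, u
4. [](~p & (r -> q)), u
5. ~([]~p & [](r -> q)), u
6. ~[](r -> q), u
7. ~(r -> q), v
8. r, v
9. ~q, v
10. ~p & (r -> q), v
11. ~p, v
12. r -> q, v
13. q, v
Accessibility: uRv
Branch closes: q and ~q both at v.
All branches of the tableau close; one closing branch shown above.

No, unsatisfiable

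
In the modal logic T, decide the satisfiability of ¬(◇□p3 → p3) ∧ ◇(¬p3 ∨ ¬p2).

Satisfiable (open branch found)

1. ¬(◇□p3 → p3) ∧ ◇(¬p3 ∨ ¬p2), w0
2. ¬(◇□p3 → p3), w0   [∧-rule on 1]
3. ◇(¬p3 ∨ ¬p2), w0   [∧-rule on 1]
4. ◇□p3, w0   [¬→-rule on 2]
5. ¬p3, w0   [¬→-rule on 2]
6. ¬p3 ∨ ¬p2, w1   [◇-rule on 3: fresh world w1, w0Rw1]
7. ¬p2, w1   [∨-rule on 6 (branches; this branch)]
8. □p3, w2   [◇-rule on 4: fresh world w2, w0Rw2]
9. p3, w2   [□-rule on 8 via w2Rw2]
Accessibility: w0Rw0, w0Rw1, w0Rw2, w1Rw1, w2Rw2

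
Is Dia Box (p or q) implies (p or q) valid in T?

Tableau for the negation not (Dia Box (p or q) implies (p or q)):
1. not (Dia Box (p or q) implies (p or q)), w0
2. Dia Box (p or q), w0   [neg-implies-rule on 1]
3. not (p or q), w0   [neg-implies-rule on 1]
4. not p, w0   [neg-or-rule on 3]
5. not q, w0   [neg-or-rule on 3]
6. Box (p or q), w1   [Dia-rule on 2: fresh world w1, w0Rw1]
7. p or q, w1   [Box-rule on 6 via w1Rw1]
8. q, w1   [or-rule on 7 (branches; this branch)]
Accessibility: w0Rw0, w0Rw1, w1Rw1
The negation has an open branch (countermodel exists).

Not valid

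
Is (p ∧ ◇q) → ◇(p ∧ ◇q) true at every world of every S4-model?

Yes, valid

Tableau for the negation ¬((p ∧ ◇q) → ◇(p ∧ ◇q)):
1. ¬((p ∧ ◇q) → ◇(p ∧ ◇q)), 0
2. p ∧ ◇q, 0   [¬→-rule on 1]
3. ¬◇(p ∧ ◇q), 0   [¬→-rule on 1]
4. p, 0   [∧-rule on 2]
5. ◇q, 0   [∧-rule on 2]
6. ¬(p ∧ ◇q), 0   [¬◇-rule on 3 via 0R0]
7. ¬◇q, 0   [¬∧-rule on 6 (branches; this branch)]
8. ¬q, 0   [¬◇-rule on 7 via 0R0]
9. q, 1   [◇-rule on 5: fresh world 1, 0R1]
10. ¬(p ∧ ◇q), 1   [¬◇-rule on 3 via 0R1]
11. ¬q, 1   [¬◇-rule on 7 via 0R1]
Accessibility: 0R0, 0R1, 1R1
Branch closes: q and ¬q both at 1.
Every branch of the negation's tableau closes; the branch above is one of them.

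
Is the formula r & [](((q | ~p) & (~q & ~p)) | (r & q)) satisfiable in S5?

Satisfiable (open branch found)

1. r & [](((q | ~p) & (~q & ~p)) | (r & q)), 0
2. r, 0   [&-rule on 1]
3. [](((q | ~p) & (~q & ~p)) | (r & q)), 0   [&-rule on 1]
4. ((q | ~p) & (~q & ~p)) | (r & q), 0   [[]-rule on 3 via 0R0]
5. r & q, 0   [|-rule on 4 (branches; this branch)]
6. q, 0   [&-rule on 5]
Accessibility: 0R0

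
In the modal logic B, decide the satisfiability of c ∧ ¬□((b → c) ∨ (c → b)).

1. c ∧ ¬□((b → c) ∨ (c → b)), 0
2. c, 0   [∧-rule on 1]
3. ¬□((b → c) ∨ (c → b)), 0   [∧-rule on 1]
4. ¬((b → c) ∨ (c → b)), 1   [¬□-rule on 3: fresh world 1, 0R1]
5. ¬(b → c), 1   [¬∨-rule on 4]
6. ¬(c → b), 1   [¬∨-rule on 4]
7. b, 1   [¬→-rule on 5]
8. ¬c, 1   [¬→-rule on 5]
9. c, 1   [¬→-rule on 6]
10. ¬b, 1   [¬→-rule on 6]
Accessibility: 0R0, 0R1, 1R0, 1R1
Branch closes: c and ¬c both at 1.
All branches of the tableau close; one closing branch shown above.

No, unsatisfiable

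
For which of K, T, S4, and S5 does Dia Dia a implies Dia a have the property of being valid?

S4-tableau for the negation not (Dia Dia a implies Dia a):
1. not (Dia Dia a implies Dia a), 0
2. Dia Dia a, 0   [neg-implies-rule on 1]
3. not Dia a, 0   [neg-implies-rule on 1]
4. not a, 0   [neg-Dia-rule on 3 via 0R0]
5. Dia a, 1   [Dia-rule on 2: fresh world 1, 0R1]
6. not a, 1   [neg-Dia-rule on 3 via 0R1]
7. a, 2   [Dia-rule on 5: fresh world 2, 1R2]
8. not a, 2   [neg-Dia-rule on 3 via 0R2]
Accessibility: 0R0, 0R1, 0R2, 1R1, 1R2, 2R2
Branch closes: a and not a both at 2.
Every branch closes (one shown): valid in S4, hence also in S5 (every theorem of S4 is a theorem of S5).
T-tableau for the negation not (Dia Dia a implies Dia a):
1. not (Dia Dia a implies Dia a), 0
2. Dia Dia a, 0   [neg-implies-rule on 1]
3. not Dia a, 0   [neg-implies-rule on 1]
4. not a, 0   [neg-Dia-rule on 3 via 0R0]
5. Dia a, 1   [Dia-rule on 2: fresh world 1, 0R1]
6. not a, 1   [neg-Dia-rule on 3 via 0R1]
7. a, 2   [Dia-rule on 5: fresh world 2, 1R2]
Accessibility: 0R0, 0R1, 1R1, 1R2, 2R2
Complete open branch: countermodel on a T-frame, so not valid in T, nor in K (the same frame is also a K-frame).

S4, S5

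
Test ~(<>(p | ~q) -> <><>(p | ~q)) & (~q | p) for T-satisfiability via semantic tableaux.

No, unsatisfiable

1. ~(<>(p | ~q) -> <><>(p | ~q)) & (~q | p), u
2. ~(<>(p | ~q) -> <><>(p | ~q)), u
3. ~q | p, u
4. <>(p | ~q), u
5. ~<><>(p | ~q), u
6. ~<>(p | ~q), u
7. ~(p | ~q), u
8. ~p, u
9. q, u
10. p, u
Accessibility: uRu
Branch closes: p and ~p both at u.
(One branch shown.) All branches close.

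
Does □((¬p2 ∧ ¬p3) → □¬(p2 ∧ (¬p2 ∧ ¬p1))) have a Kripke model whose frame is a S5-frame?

1. □((¬p2 ∧ ¬p3) → □¬(p2 ∧ (¬p2 ∧ ¬p1))), w0
2. (¬p2 ∧ ¬p3) → □¬(p2 ∧ (¬p2 ∧ ¬p1)), w0   [□-rule on 1 via w0Rw0]
3. □¬(p2 ∧ (¬p2 ∧ ¬p1)), w0   [→-rule on 2 (branches; this branch)]
4. ¬(p2 ∧ (¬p2 ∧ ¬p1)), w0   [□-rule on 3 via w0Rw0]
5. ¬(¬p2 ∧ ¬p1), w0   [¬∧-rule on 4 (branches; this branch)]
6. p1, w0   [¬∧-rule on 5 (branches; this branch)]
Accessibility: w0Rw0

Satisfiable (open branch found)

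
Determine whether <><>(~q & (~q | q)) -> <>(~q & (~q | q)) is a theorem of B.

Not valid

Tableau for the negation ~(<><>(~q & (~q | q)) -> <>(~q & (~q | q))):
1. ~(<><>(~q & (~q | q)) -> <>(~q & (~q | q))), w0
2. <><>(~q & (~q | q)), w0
3. ~<>(~q & (~q | q)), w0
4. ~(~q & (~q | q)), w0
5. q, w0
6. <>(~q & (~q | q)), w1
7. ~(~q & (~q | q)), w1
8. q, w1
9. ~q & (~q | q), w2
10. ~q, w2
11. ~q | q, w2
Accessibility: w0Rw0, w0Rw1, w1Rw0, w1Rw1, w1Rw2, w2Rw1, w2Rw2
The negation has an open branch (countermodel exists).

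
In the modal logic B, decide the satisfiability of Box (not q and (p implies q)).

Satisfiable (open branch found)

1. Box (not q and (p implies q)), 0
2. not q and (p implies q), 0
3. not q, 0
4. p implies q, 0
5. not p, 0
Accessibility: 0R0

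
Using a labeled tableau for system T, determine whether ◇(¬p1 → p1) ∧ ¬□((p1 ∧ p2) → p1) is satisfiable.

1. ◇(¬p1 → p1) ∧ ¬□((p1 ∧ p2) → p1), u
2. ◇(¬p1 → p1), u
3. ¬□((p1 ∧ p2) → p1), u
4. ¬p1 → p1, v
5. p1, v
6. ¬((p1 ∧ p2) → p1), w
7. p1 ∧ p2, w
8. ¬p1, w
9. p1, w
10. p2, w
Accessibility: uRu, uRv, uRw, vRv, wRw
Branch closes: p1 and ¬p1 both at w.
(One branch shown.) All branches close.

No, unsatisfiable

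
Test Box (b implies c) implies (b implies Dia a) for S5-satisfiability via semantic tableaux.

1. Box (b implies c) implies (b implies Dia a), 0
2. b implies Dia a, 0
3. Dia a, 0
4. a, 1
Accessibility: 0R0, 0R1, 1R0, 1R1

Satisfiable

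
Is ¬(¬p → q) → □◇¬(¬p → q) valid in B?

Tableau for the negation ¬(¬(¬p → q) → □◇¬(¬p → q)):
1. ¬(¬(¬p → q) → □◇¬(¬p → q)), u
2. ¬(¬p → q), u
3. ¬□◇¬(¬p → q), u
4. ¬p, u
5. ¬q, u
6. ¬◇¬(¬p → q), v
7. ¬p → q, u
8. ¬p → q, v
9. q, u
Accessibility: uRu, uRv, vRu, vRv
Branch closes: q and ¬q both at u.
All branches of the negation close; one closing branch shown above.

Yes, valid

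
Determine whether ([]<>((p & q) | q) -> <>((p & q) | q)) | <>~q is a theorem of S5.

Valid in S5

Tableau for the negation ~(([]<>((p & q) | q) -> <>((p & q) | q)) | <>~q):
1. ~(([]<>((p & q) | q) -> <>((p & q) | q)) | <>~q), w0
2. ~([]<>((p & q) | q) -> <>((p & q) | q)), w0   [~|-rule on 1]
3. ~<>~q, w0   [~|-rule on 1]
4. []<>((p & q) | q), w0   [~->-rule on 2]
5. ~<>((p & q) | q), w0   [~->-rule on 2]
6. q, w0   [~<>-rule on 3 via w0Rw0]
7. <>((p & q) | q), w0   [[]-rule on 4 via w0Rw0]
8. ~((p & q) | q), w0   [~<>-rule on 5 via w0Rw0]
9. ~(p & q), w0   [~|-rule on 8]
10. ~q, w0   [~|-rule on 8]
Accessibility: w0Rw0
Branch closes: q and ~q both at w0.
Every branch of the negation's tableau closes; the branch above is one of them.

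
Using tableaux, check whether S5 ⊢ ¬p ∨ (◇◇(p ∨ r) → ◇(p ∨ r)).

Valid

Tableau for the negation ¬(¬p ∨ (◇◇(p ∨ r) → ◇(p ∨ r))):
1. ¬(¬p ∨ (◇◇(p ∨ r) → ◇(p ∨ r))), u
2. p, u
3. ¬(◇◇(p ∨ r) → ◇(p ∨ r)), u
4. ◇◇(p ∨ r), u
5. ¬◇(p ∨ r), u
6. ¬(p ∨ r), u
7. ¬p, u
8. ¬r, u
Accessibility: uRu
Branch closes: p and ¬p both at u.
Every branch of the negation's tableau closes; the branch above is one of them.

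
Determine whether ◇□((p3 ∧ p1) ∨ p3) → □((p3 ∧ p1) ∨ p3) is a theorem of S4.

Tableau for the negation ¬(◇□((p3 ∧ p1) ∨ p3) → □((p3 ∧ p1) ∨ p3)):
1. ¬(◇□((p3 ∧ p1) ∨ p3) → □((p3 ∧ p1) ∨ p3)), u
2. ◇□((p3 ∧ p1) ∨ p3), u
3. ¬□((p3 ∧ p1) ∨ p3), u
4. □((p3 ∧ p1) ∨ p3), v
5. (p3 ∧ p1) ∨ p3, v
6. p3, v
7. ¬((p3 ∧ p1) ∨ p3), w
8. ¬(p3 ∧ p1), w
9. ¬p3, w
10. ¬p1, w
Accessibility: uRu, uRv, uRw, vRv, wRw
The negation has an open branch (countermodel exists).

Not valid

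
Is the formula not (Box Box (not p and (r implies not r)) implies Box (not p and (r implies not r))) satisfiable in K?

Satisfiable

1. not (Box Box (not p and (r implies not r)) implies Box (not p and (r implies not r))), 0
2. Box Box (not p and (r implies not r)), 0   [neg-implies-rule on 1]
3. not Box (not p and (r implies not r)), 0   [neg-implies-rule on 1]
4. not (not p and (r implies not r)), 1   [neg-Box-rule on 3: fresh world 1, 0R1]
5. Box (not p and (r implies not r)), 1   [Box-rule on 2 via 0R1]
6. not (r implies not r), 1   [neg-and-rule on 4 (branches; this branch)]
7. r, 1   [neg-implies-rule on 6]
Accessibility: 0R1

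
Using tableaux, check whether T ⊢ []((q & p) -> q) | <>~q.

Tableau for the negation ~([]((q & p) -> q) | <>~q):
1. ~([]((q & p) -> q) | <>~q), 0
2. ~[]((q & p) -> q), 0   [~|-rule on 1]
3. ~<>~q, 0   [~|-rule on 1]
4. q, 0   [~<>-rule on 3 via 0R0]
5. ~((q & p) -> q), 1   [~[]-rule on 2: fresh world 1, 0R1]
6. q & p, 1   [~->-rule on 5]
7. ~q, 1   [~->-rule on 5]
8. q, 1   [&-rule on 6]
9. p, 1   [&-rule on 6]
Accessibility: 0R0, 0R1, 1R1
Branch closes: q and ~q both at 1.
Every branch of the negation's tableau closes; the branch above is one of them.

Valid in T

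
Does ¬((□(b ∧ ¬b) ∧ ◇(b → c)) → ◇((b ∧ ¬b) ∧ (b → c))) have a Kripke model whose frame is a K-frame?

Unsatisfiable (every branch closes)

1. ¬((□(b ∧ ¬b) ∧ ◇(b → c)) → ◇((b ∧ ¬b) ∧ (b → c))), 0
2. □(b ∧ ¬b) ∧ ◇(b → c), 0
3. ¬◇((b ∧ ¬b) ∧ (b → c)), 0
4. □(b ∧ ¬b), 0
5. ◇(b → c), 0
6. b → c, 1
7. ¬((b ∧ ¬b) ∧ (b → c)), 1
8. b ∧ ¬b, 1
9. b, 1
10. ¬b, 1
Accessibility: 0R1
Branch closes: b and ¬b both at 1.
(One branch shown.) All branches close.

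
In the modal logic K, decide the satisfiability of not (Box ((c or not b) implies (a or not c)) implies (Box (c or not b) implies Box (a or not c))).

1. not (Box ((c or not b) implies (a or not c)) implies (Box (c or not b) implies Box (a or not c))), w0
2. Box ((c or not b) implies (a or not c)), w0
3. not (Box (c or not b) implies Box (a or not c)), w0
4. Box (c or not b), w0
5. not Box (a or not c), w0
6. not (a or not c), w1
7. not a, w1
8. c, w1
9. (c or not b) implies (a or not c), w1
10. c or not b, w1
11. a or not c, w1
12. not b, w1
13. not c, w1
Accessibility: w0Rw1
Branch closes: c and not c both at w1.
(One branch shown.) All branches close.

Unsatisfiable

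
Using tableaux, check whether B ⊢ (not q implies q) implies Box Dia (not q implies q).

Valid

Tableau for the negation not ((not q implies q) implies Box Dia (not q implies q)):
1. not ((not q implies q) implies Box Dia (not q implies q)), u
2. not q implies q, u
3. not Box Dia (not q implies q), u
4. q, u
5. not Dia (not q implies q), v
6. not (not q implies q), u
7. not q, u
Accessibility: uRu, uRv, vRu, vRv
Branch closes: q and not q both at u.
All branches of the negation close; one closing branch shown above.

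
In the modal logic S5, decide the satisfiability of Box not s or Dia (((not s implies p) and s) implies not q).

Yes, satisfiable

1. Box not s or Dia (((not s implies p) and s) implies not q), w0
2. Dia (((not s implies p) and s) implies not q), w0
3. ((not s implies p) and s) implies not q, w1
4. not q, w1
Accessibility: w0Rw0, w0Rw1, w1Rw0, w1Rw1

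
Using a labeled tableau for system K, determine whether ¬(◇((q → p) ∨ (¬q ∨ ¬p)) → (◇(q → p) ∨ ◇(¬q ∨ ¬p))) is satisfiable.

1. ¬(◇((q → p) ∨ (¬q ∨ ¬p)) → (◇(q → p) ∨ ◇(¬q ∨ ¬p))), u
2. ◇((q → p) ∨ (¬q ∨ ¬p)), u
3. ¬(◇(q → p) ∨ ◇(¬q ∨ ¬p)), u
4. ¬◇(q → p), u
5. ¬◇(¬q ∨ ¬p), u
6. (q → p) ∨ (¬q ∨ ¬p), v
7. ¬(q → p), v
8. q, v
9. ¬p, v
10. ¬(¬q ∨ ¬p), v
11. p, v
Accessibility: uRv
Branch closes: p and ¬p both at v.
(One branch shown.) All branches close.

Unsatisfiable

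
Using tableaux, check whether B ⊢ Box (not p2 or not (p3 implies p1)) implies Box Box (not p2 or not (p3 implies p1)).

Tableau for the negation not (Box (not p2 or not (p3 implies p1)) implies Box Box (not p2 or not (p3 implies p1))):
1. not (Box (not p2 or not (p3 implies p1)) implies Box Box (not p2 or not (p3 implies p1))), u
2. Box (not p2 or not (p3 implies p1)), u
3. not Box Box (not p2 or not (p3 implies p1)), u
4. not p2 or not (p3 implies p1), u
5. not (p3 implies p1), u
6. p3, u
7. not p1, u
8. not Box (not p2 or not (p3 implies p1)), v
9. not p2 or not (p3 implies p1), v
10. not (p3 implies p1), v
11. p3, v
12. not p1, v
13. not (not p2 or not (p3 implies p1)), w
14. p2, w
15. p3 implies p1, w
16. p1, w
Accessibility: uRu, uRv, vRu, vRv, vRw, wRv, wRw
The negation has an open branch (countermodel exists).

Invalid (countermodel exists)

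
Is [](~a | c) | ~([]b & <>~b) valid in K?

Valid

Tableau for the negation ~([](~a | c) | ~([]b & <>~b)):
1. ~([](~a | c) | ~([]b & <>~b)), u
2. ~[](~a | c), u
3. []b & <>~b, u
4. []b, u
5. <>~b, u
6. ~(~a | c), v
7. a, v
8. ~c, v
9. b, v
10. ~b, w
11. b, w
Accessibility: uRv, uRw
Branch closes: b and ~b both at w.
Every branch of the negation's tableau closes; the branch above is one of them.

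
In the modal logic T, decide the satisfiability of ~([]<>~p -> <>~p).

Unsatisfiable

1. ~([]<>~p -> <>~p), u
2. []<>~p, u   [~->-rule on 1]
3. ~<>~p, u   [~->-rule on 1]
4. <>~p, u   [[]-rule on 2 via uRu]
5. p, u   [~<>-rule on 3 via uRu]
6. ~p, v   [<>-rule on 4: fresh world v, uRv]
7. <>~p, v   [[]-rule on 2 via uRv]
8. p, v   [~<>-rule on 3 via uRv]
Accessibility: uRu, uRv, vRv
Branch closes: p and ~p both at v.
Every branch closes; the branch above is one of them.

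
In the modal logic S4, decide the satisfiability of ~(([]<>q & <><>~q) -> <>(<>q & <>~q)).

1. ~(([]<>q & <><>~q) -> <>(<>q & <>~q)), 0
2. []<>q & <><>~q, 0   [~->-rule on 1]
3. ~<>(<>q & <>~q), 0   [~->-rule on 1]
4. []<>q, 0   [&-rule on 2]
5. <><>~q, 0   [&-rule on 2]
6. ~(<>q & <>~q), 0   [~<>-rule on 3 via 0R0]
7. <>q, 0   [[]-rule on 4 via 0R0]
8. ~<>~q, 0   [~&-rule on 6 (branches; this branch)]
9. q, 0   [~<>-rule on 8 via 0R0]
10. <>~q, 1   [<>-rule on 5: fresh world 1, 0R1]
11. ~(<>q & <>~q), 1   [~<>-rule on 3 via 0R1]
12. <>q, 1   [[]-rule on 4 via 0R1]
13. q, 1   [~<>-rule on 8 via 0R1]
14. ~<>~q, 1   [~&-rule on 11 (branches; this branch)]
15. q, 2   [<>-rule on 7: fresh world 2, 0R2]
16. ~(<>q & <>~q), 2   [~<>-rule on 3 via 0R2]
17. <>q, 2   [[]-rule on 4 via 0R2]
18. ~<>~q, 2   [~&-rule on 16 (branches; this branch)]
19. ~q, 3   [<>-rule on 10: fresh world 3, 1R3]
20. ~(<>q & <>~q), 3   [~<>-rule on 3 via 0R3]
21. <>q, 3   [[]-rule on 4 via 0R3]
22. q, 3   [~<>-rule on 8 via 0R3]
Accessibility: 0R0, 0R1, 0R2, 0R3, 1R1, 1R3, 2R2, 3R3
Branch closes: q and ~q both at 3.
Every branch closes; the branch above is one of them.

Unsatisfiable (every branch closes)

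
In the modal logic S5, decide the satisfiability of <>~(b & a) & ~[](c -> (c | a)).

1. <>~(b & a) & ~[](c -> (c | a)), u
2. <>~(b & a), u
3. ~[](c -> (c | a)), u
4. ~(b & a), v
5. ~a, v
6. ~(c -> (c | a)), w
7. c, w
8. ~(c | a), w
9. ~c, w
10. ~a, w
Accessibility: uRu, uRv, uRw, vRu, vRv, vRw, wRu, wRv, wRw
Branch closes: c and ~c both at w.
(One branch shown.) All branches close.

Unsatisfiable (every branch closes)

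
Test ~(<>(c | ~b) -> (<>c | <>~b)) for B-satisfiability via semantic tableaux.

1. ~(<>(c | ~b) -> (<>c | <>~b)), w0
2. <>(c | ~b), w0   [~->-rule on 1]
3. ~(<>c | <>~b), w0   [~->-rule on 1]
4. ~<>c, w0   [~|-rule on 3]
5. ~<>~b, w0   [~|-rule on 3]
6. ~c, w0   [~<>-rule on 4 via w0Rw0]
7. b, w0   [~<>-rule on 5 via w0Rw0]
8. c | ~b, w1   [<>-rule on 2: fresh world w1, w0Rw1]
9. ~c, w1   [~<>-rule on 4 via w0Rw1]
10. b, w1   [~<>-rule on 5 via w0Rw1]
11. ~b, w1   [|-rule on 8 (branches; this branch)]
Accessibility: w0Rw0, w0Rw1, w1Rw0, w1Rw1
Branch closes: b and ~b both at w1.
Every branch closes; the branch above is one of them.

Unsatisfiable (every branch closes)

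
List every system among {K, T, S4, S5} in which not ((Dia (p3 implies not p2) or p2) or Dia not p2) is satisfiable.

K

T-tableau for the formula:
1. not ((Dia (p3 implies not p2) or p2) or Dia not p2), u
2. not (Dia (p3 implies not p2) or p2), u   [neg-or-rule on 1]
3. not Dia not p2, u   [neg-or-rule on 1]
4. not Dia (p3 implies not p2), u   [neg-or-rule on 2]
5. not p2, u   [neg-or-rule on 2]
6. p2, u   [neg-Dia-rule on 3 via uRu]
Accessibility: uRu
Branch closes: p2 and not p2 both at u.
Every branch closes (one shown): unsatisfiable in T, hence also in S4, S5 (every S4/S5-frame is a T-frame).
K-tableau for the formula:
1. not ((Dia (p3 implies not p2) or p2) or Dia not p2), u
2. not (Dia (p3 implies not p2) or p2), u   [neg-or-rule on 1]
3. not Dia not p2, u   [neg-or-rule on 1]
4. not Dia (p3 implies not p2), u   [neg-or-rule on 2]
5. not p2, u   [neg-or-rule on 2]
Complete open branch: satisfiable in K.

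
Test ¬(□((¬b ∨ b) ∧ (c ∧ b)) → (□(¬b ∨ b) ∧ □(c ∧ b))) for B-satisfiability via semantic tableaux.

Unsatisfiable

1. ¬(□((¬b ∨ b) ∧ (c ∧ b)) → (□(¬b ∨ b) ∧ □(c ∧ b))), w0
2. □((¬b ∨ b) ∧ (c ∧ b)), w0   [¬→-rule on 1]
3. ¬(□(¬b ∨ b) ∧ □(c ∧ b)), w0   [¬→-rule on 1]
4. (¬b ∨ b) ∧ (c ∧ b), w0   [□-rule on 2 via w0Rw0]
5. ¬b ∨ b, w0   [∧-rule on 4]
6. c ∧ b, w0   [∧-rule on 4]
7. c, w0   [∧-rule on 6]
8. b, w0   [∧-rule on 6]
9. ¬□(c ∧ b), w0   [¬∧-rule on 3 (branches; this branch)]
10. ¬(c ∧ b), w1   [¬□-rule on 9: fresh world w1, w0Rw1]
11. (¬b ∨ b) ∧ (c ∧ b), w1   [□-rule on 2 via w0Rw1]
12. ¬b ∨ b, w1   [∧-rule on 11]
13. c ∧ b, w1   [∧-rule on 11]
14. c, w1   [∧-rule on 13]
15. b, w1   [∧-rule on 13]
16. ¬b, w1   [¬∧-rule on 10 (branches; this branch)]
Accessibility: w0Rw0, w0Rw1, w1Rw0, w1Rw1
Branch closes: b and ¬b both at w1.
Every branch closes; the branch above is one of them.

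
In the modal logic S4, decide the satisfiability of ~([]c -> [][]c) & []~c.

1. ~([]c -> [][]c) & []~c, u
2. ~([]c -> [][]c), u
3. []~c, u
4. []c, u
5. ~[][]c, u
6. ~c, u
7. c, u
Accessibility: uRu
Branch closes: c and ~c both at u.
(One branch shown.) All branches close.

Unsatisfiable (every branch closes)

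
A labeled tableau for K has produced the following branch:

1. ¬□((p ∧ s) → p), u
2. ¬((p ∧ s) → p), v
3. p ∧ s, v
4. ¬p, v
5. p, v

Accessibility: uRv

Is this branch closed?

Both p and ¬p appear at v.

Yes, closed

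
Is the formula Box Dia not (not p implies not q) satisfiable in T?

1. Box Dia not (not p implies not q), u
2. Dia not (not p implies not q), u
3. not (not p implies not q), v
4. not p, v
5. q, v
6. Dia not (not p implies not q), v
7. not (not p implies not q), w
8. not p, w
9. q, w
Accessibility: uRu, uRv, vRv, vRw, wRw

Satisfiable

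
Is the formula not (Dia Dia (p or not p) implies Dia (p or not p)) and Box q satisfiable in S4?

1. not (Dia Dia (p or not p) implies Dia (p or not p)) and Box q, u
2. not (Dia Dia (p or not p) implies Dia (p or not p)), u   [and-rule on 1]
3. Box q, u   [and-rule on 1]
4. Dia Dia (p or not p), u   [neg-implies-rule on 2]
5. not Dia (p or not p), u   [neg-implies-rule on 2]
6. q, u   [Box-rule on 3 via uRu]
7. not (p or not p), u   [neg-Dia-rule on 5 via uRu]
8. not p, u   [neg-or-rule on 7]
9. p, u   [neg-or-rule on 7]
Accessibility: uRu
Branch closes: p and not p both at u.
All branches of the tableau close; one closing branch shown above.

Unsatisfiable (every branch closes)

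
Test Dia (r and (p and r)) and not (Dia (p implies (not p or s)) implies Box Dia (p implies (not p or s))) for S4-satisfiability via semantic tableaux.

Satisfiable

1. Dia (r and (p and r)) and not (Dia (p implies (not p or s)) implies Box Dia (p implies (not p or s))), 0
2. Dia (r and (p and r)), 0   [and-rule on 1]
3. not (Dia (p implies (not p or s)) implies Box Dia (p implies (not p or s))), 0   [and-rule on 1]
4. Dia (p implies (not p or s)), 0   [neg-implies-rule on 3]
5. not Box Dia (p implies (not p or s)), 0   [neg-implies-rule on 3]
6. r and (p and r), 1   [Dia-rule on 2: fresh world 1, 0R1]
7. r, 1   [and-rule on 6]
8. p and r, 1   [and-rule on 6]
9. p, 1   [and-rule on 8]
10. p implies (not p or s), 2   [Dia-rule on 4: fresh world 2, 0R2]
11. not p or s, 2   [implies-rule on 10 (branches; this branch)]
12. s, 2   [or-rule on 11 (branches; this branch)]
13. not Dia (p implies (not p or s)), 3   [neg-Box-rule on 5: fresh world 3, 0R3]
14. not (p implies (not p or s)), 3   [neg-Dia-rule on 13 via 3R3]
15. p, 3   [neg-implies-rule on 14]
16. not (not p or s), 3   [neg-implies-rule on 14]
17. not s, 3   [neg-or-rule on 16]
Accessibility: 0R0, 0R1, 0R2, 0R3, 1R1, 2R2, 3R3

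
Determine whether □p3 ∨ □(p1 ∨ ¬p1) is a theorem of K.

Valid

Tableau for the negation ¬(□p3 ∨ □(p1 ∨ ¬p1)):
1. ¬(□p3 ∨ □(p1 ∨ ¬p1)), 0
2. ¬□p3, 0
3. ¬□(p1 ∨ ¬p1), 0
4. ¬p3, 1
5. ¬(p1 ∨ ¬p1), 2
6. ¬p1, 2
7. p1, 2
Accessibility: 0R1, 0R2
Branch closes: p1 and ¬p1 both at 2.
All branches of the negation close; one closing branch shown above.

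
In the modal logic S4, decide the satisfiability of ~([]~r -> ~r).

1. ~([]~r -> ~r), 0
2. []~r, 0   [~->-rule on 1]
3. r, 0   [~->-rule on 1]
4. ~r, 0   [[]-rule on 2 via 0R0]
Accessibility: 0R0
Branch closes: r and ~r both at 0.
(One branch shown.) All branches close.

Unsatisfiable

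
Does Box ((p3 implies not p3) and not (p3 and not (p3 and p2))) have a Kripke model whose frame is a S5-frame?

1. Box ((p3 implies not p3) and not (p3 and not (p3 and p2))), w0
2. (p3 implies not p3) and not (p3 and not (p3 and p2)), w0
3. p3 implies not p3, w0
4. not (p3 and not (p3 and p2)), w0
5. not p3, w0
Accessibility: w0Rw0

Satisfiable (open branch found)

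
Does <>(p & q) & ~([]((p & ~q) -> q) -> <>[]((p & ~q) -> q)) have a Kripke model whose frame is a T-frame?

Unsatisfiable (every branch closes)

1. <>(p & q) & ~([]((p & ~q) -> q) -> <>[]((p & ~q) -> q)), 0
2. <>(p & q), 0   [&-rule on 1]
3. ~([]((p & ~q) -> q) -> <>[]((p & ~q) -> q)), 0   [&-rule on 1]
4. []((p & ~q) -> q), 0   [~->-rule on 3]
5. ~<>[]((p & ~q) -> q), 0   [~->-rule on 3]
6. (p & ~q) -> q, 0   [[]-rule on 4 via 0R0]
7. ~[]((p & ~q) -> q), 0   [~<>-rule on 5 via 0R0]
8. ~(p & ~q), 0   [->-rule on 6 (branches; this branch)]
9. q, 0   [~&-rule on 8 (branches; this branch)]
10. p & q, 1   [<>-rule on 2: fresh world 1, 0R1]
11. p, 1   [&-rule on 10]
12. q, 1   [&-rule on 10]
13. (p & ~q) -> q, 1   [[]-rule on 4 via 0R1]
14. ~[]((p & ~q) -> q), 1   [~<>-rule on 5 via 0R1]
15. ~(p & ~q), 1   [->-rule on 13 (branches; this branch)]
16. ~((p & ~q) -> q), 2   [~[]-rule on 7: fresh world 2, 0R2]
17. p & ~q, 2   [~->-rule on 16]
18. ~q, 2   [~->-rule on 16]
19. p, 2   [&-rule on 17]
20. (p & ~q) -> q, 2   [[]-rule on 4 via 0R2]
21. ~[]((p & ~q) -> q), 2   [~<>-rule on 5 via 0R2]
22. ~(p & ~q), 2   [->-rule on 20 (branches; this branch)]
23. q, 2   [~&-rule on 22 (branches; this branch)]
Accessibility: 0R0, 0R1, 0R2, 1R1, 2R2
Branch closes: q and ~q both at 2.
Every branch closes; the branch above is one of them.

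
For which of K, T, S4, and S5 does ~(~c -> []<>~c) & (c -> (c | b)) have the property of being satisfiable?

K, T, S4

S5-tableau for the formula:
1. ~(~c -> []<>~c) & (c -> (c | b)), w0
2. ~(~c -> []<>~c), w0
3. c -> (c | b), w0
4. ~c, w0
5. ~[]<>~c, w0
6. c | b, w0
7. b, w0
8. ~<>~c, w1
9. c, w0
Accessibility: w0Rw0, w0Rw1, w1Rw0, w1Rw1
Branch closes: c and ~c both at w0.
Every branch closes (one shown): unsatisfiable in S5.
S4-tableau for the formula:
1. ~(~c -> []<>~c) & (c -> (c | b)), w0
2. ~(~c -> []<>~c), w0
3. c -> (c | b), w0
4. ~c, w0
5. ~[]<>~c, w0
6. c | b, w0
7. b, w0
8. ~<>~c, w1
9. c, w1
Accessibility: w0Rw0, w0Rw1, w1Rw1
Complete open branch: satisfiable in S4, hence also in K, T (this S4-model is also a K-model and a T-model).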